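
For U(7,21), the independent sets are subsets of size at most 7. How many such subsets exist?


Independent sets of U(7,21) are all subsets of size <= 7.
Count = C(21,0) + C(21,1) + C(21,2) + C(21,3) + C(21,4) + C(21,5) + C(21,6) + C(21,7)
     = 1 + 21 + 210 + 1330 + 5985 + 20349 + 54264 + 116280
     = 198440.

198440


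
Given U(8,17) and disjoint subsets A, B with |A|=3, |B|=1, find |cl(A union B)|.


|A union B| = 3 + 1 = 4 (disjoint).
In U(8,17), cl(S) = S if |S| < 8, else cl(S) = E.
Since 4 < 8, cl(A union B) = A union B.
|cl(A union B)| = 4.

4


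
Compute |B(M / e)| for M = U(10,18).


Contracting e from U(10,18) gives U(9,17).
Bases of U(9,17) = (17 choose 9) = 24310.

24310


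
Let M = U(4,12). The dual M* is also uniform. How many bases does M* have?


The dual of U(r,n) is U(n-r, n) = U(8,12).
Bases of U(8,12) are all (8)-element subsets.
|B(M*)| = C(12,8) = 12! / (8! * 4!) = 495.

495


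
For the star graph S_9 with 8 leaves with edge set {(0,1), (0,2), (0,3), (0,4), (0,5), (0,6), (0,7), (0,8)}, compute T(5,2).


A star on 9 vertices is a tree with 8 edges.
T(x,y) = x^(8) for any tree.
T(5,2) = 5^8 = 390625.

390625


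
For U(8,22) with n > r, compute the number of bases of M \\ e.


Deleting e from U(8,22) gives U(8,21) since n > r.
Bases of U(8,21) = C(21,8) = 21! / (8! * 13!) = 203490.

203490


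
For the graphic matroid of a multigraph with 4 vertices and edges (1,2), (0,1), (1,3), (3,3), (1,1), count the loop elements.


In a graphic matroid, a loop is a self-loop edge (u,u) with rank 0.
Examining all 5 edges for self-loops...
Self-loops found: (3,3), (1,1)
Number of loops = 2.

2


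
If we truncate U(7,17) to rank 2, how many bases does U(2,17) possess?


Truncating U(7,17) to rank 2 gives U(2,17).
Bases of U(2,17) are all 2-element subsets of 17 elements.
Number of bases = C(17,2) = 17! / (2! * 15!) = 136.

136


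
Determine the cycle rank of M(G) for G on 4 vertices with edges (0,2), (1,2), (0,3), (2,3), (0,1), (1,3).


Cycle rank (nullity) = |E| - r(M) = |E| - (|V| - c).
|E| = 6, |V| = 4, c = 1.
Nullity = 6 - (4 - 1) = 6 - 3 = 3.

3


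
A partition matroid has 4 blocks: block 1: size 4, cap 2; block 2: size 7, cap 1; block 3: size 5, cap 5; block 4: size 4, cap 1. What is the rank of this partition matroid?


Rank of a partition matroid = sum of min(|Si|, ci) for each block.
= min(4,2) + min(7,1) + min(5,5) + min(4,1)
= 2 + 1 + 5 + 1
= 9.

9


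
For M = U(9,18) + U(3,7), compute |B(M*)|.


(M1+M2)* = M1* + M2*.
M1* = U(9,18), bases: C(18,9) = 48620.
M2* = U(4,7), bases: C(7,4) = 35.
|B(M*)| = 48620 * 35 = 1701700.

1701700


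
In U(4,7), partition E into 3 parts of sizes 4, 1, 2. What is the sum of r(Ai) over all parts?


r(Ai) = min(|Ai|, 4) for each part.
Sum = min(4,4) + min(1,4) + min(2,4)
    = 4 + 1 + 2
    = 7.

7


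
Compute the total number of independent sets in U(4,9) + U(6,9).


For a direct sum, |I(M1+M2)| = |I(M1)| * |I(M2)|.
|I(U(4,9))| = sum C(9,k) for k=0..4 = 256.
|I(U(6,9))| = sum C(9,k) for k=0..6 = 466.
Total = 256 * 466 = 119296.

119296


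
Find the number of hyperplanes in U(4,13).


Hyperplanes of U(4,13) are flats of rank 3.
In a uniform matroid, these are exactly the (3)-element subsets.
Count = (13 choose 3) = 286.

286


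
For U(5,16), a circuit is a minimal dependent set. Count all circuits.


In U(5,16), circuits are the (6)-element subsets.
Any set of 6 elements is dependent, and removing any one element gives
an independent set of size 5, so it is a minimal dependent set.
Number of circuits = C(16,6) = 8008.

8008


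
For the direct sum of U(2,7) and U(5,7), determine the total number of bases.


Bases of a direct sum M1 + M2: |B| = |B(M1)| * |B(M2)|.
|B(U(2,7))| = C(7,2) = 21.
|B(U(5,7))| = C(7,5) = 21.
Total bases = 21 * 21 = 441.

441


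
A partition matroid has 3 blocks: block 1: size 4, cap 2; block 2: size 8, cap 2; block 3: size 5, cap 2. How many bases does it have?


A basis picks exactly ci elements from block i.
Number of bases = product of C(|Si|, ci).
= C(4,2) * C(8,2) * C(5,2)
= 6 * 28 * 10
= 1680.

1680


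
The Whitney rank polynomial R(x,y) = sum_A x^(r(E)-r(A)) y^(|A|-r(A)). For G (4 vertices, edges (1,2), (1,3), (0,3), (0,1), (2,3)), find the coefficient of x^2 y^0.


R(x,y) = sum over A in 2^E of x^(r(E)-r(A)) * y^(|A|-r(A)).
G has 4 vertices, 5 edges. r(E) = 3.
Enumerate all 2^5 = 32 subsets.
Count subsets with r(E)-r(A)=2 and |A|-r(A)=0: 5.

5


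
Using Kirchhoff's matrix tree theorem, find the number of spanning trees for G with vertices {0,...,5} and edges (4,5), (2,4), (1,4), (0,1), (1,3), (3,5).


By Kirchhoff's matrix tree theorem, the number of spanning trees equals
the determinant of any cofactor of the Laplacian matrix L.
G has 6 vertices and 6 edges.
Computing the (5 x 5) cofactor determinant gives 4.

4


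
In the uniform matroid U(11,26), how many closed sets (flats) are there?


Flats of U(11,26): every subset of size < 11 is a flat, plus E itself.
Count = C(26,0) + C(26,1) + C(26,2) + C(26,3) + C(26,4) + C(26,5) + C(26,6) + C(26,7) + C(26,8) + C(26,9) + C(26,10) + 1
     = 1 + 26 + 325 + 2600 + 14950 + 65780 + 230230 + 657800 + 1562275 + 3124550 + 5311735 + 1
     = 10970273.

10970273


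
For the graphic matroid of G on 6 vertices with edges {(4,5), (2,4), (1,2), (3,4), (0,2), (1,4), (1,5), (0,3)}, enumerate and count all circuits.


A circuit in a graphic matroid = edge set of a simple cycle.
G has 6 vertices and 8 edges.
Enumerating all minimal edge subsets forming cycles...
Total circuits found: 6.

6


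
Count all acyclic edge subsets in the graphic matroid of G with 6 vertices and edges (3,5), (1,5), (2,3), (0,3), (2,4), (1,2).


An independent set in a graphic matroid is an acyclic edge subset.
G has 6 vertices and 6 edges.
Enumerate all 2^6 = 64 subsets, checking for acyclicity.
Total independent sets = 60.

60


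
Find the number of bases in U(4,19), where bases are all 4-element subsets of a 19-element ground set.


Bases of U(4,19) are all 4-element subsets of the 19-element ground set.
Number of bases = C(19,4).
(19 choose 4) = 3876.

3876


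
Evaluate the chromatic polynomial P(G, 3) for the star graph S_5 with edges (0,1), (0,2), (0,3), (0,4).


P(tree, k) = k * (k-1)^(4) for any tree on 5 vertices.
P(3) = 3 * 2^4 = 3 * 16 = 48.

48


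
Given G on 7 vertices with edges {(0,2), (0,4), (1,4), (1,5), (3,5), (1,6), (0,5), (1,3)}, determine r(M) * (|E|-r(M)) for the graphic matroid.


r(M) = |V| - c = 7 - 1 = 6.
nullity = |E| - r(M) = 8 - 6 = 2.
Product = 6 * 2 = 12.

12


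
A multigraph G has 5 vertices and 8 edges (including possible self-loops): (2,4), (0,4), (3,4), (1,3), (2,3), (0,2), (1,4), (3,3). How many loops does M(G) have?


In a graphic matroid, a loop is a self-loop edge (u,u) with rank 0.
Examining all 8 edges for self-loops...
Self-loops found: (3,3)
Number of loops = 1.

1


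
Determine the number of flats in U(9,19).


Flats of U(9,19): every subset of size < 9 is a flat, plus E itself.
Count = (19 choose 0) + (19 choose 1) + (19 choose 2) + (19 choose 3) + (19 choose 4) + (19 choose 5) + (19 choose 6) + (19 choose 7) + (19 choose 8) + 1
     = 1 + 19 + 171 + 969 + 3876 + 11628 + 27132 + 50388 + 75582 + 1
     = 169767.

169767


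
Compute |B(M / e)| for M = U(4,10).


Contracting e from U(4,10) gives U(3,9).
Bases of U(3,9) = C(9,3) = (9 * 8 * 7) / (1 * 2 * 3) = 84.

84


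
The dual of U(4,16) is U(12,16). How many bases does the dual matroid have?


The dual of U(r,n) is U(n-r, n) = U(12,16).
Bases of U(12,16) are all (12)-element subsets.
|B(M*)| = (16 choose 12) = 1820.

1820


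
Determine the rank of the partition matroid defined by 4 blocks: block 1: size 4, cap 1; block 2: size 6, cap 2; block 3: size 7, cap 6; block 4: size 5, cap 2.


Rank of a partition matroid = sum of min(|Si|, ci) for each block.
= min(4,1) + min(6,2) + min(7,6) + min(5,2)
= 1 + 2 + 6 + 2
= 11.

11


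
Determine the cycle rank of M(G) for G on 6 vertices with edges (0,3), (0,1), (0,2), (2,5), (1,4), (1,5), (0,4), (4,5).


Cycle rank (nullity) = |E| - r(M) = |E| - (|V| - c).
|E| = 8, |V| = 6, c = 1.
Nullity = 8 - (6 - 1) = 8 - 5 = 3.

3


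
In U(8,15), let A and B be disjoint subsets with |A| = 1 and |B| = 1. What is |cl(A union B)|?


|A union B| = 1 + 1 = 2 (disjoint).
In U(8,15), cl(S) = S if |S| < 8, else cl(S) = E.
Since 2 < 8, cl(A union B) = A union B.
|cl(A union B)| = 2.

2


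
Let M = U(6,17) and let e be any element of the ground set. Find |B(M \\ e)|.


Deleting e from U(6,17) gives U(6,16) since n > r.
Bases of U(6,16) = C(16,6) = 8008.

8008


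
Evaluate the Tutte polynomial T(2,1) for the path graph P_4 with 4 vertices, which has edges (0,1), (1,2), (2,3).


A path on 4 vertices is a tree with 3 edges.
T(x,y) = x^(3) for any tree.
T(2,1) = 2^3 = 8.

8


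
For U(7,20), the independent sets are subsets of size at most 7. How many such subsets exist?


Independent sets of U(7,20) are all subsets of size <= 7.
Count = (20 choose 0) + (20 choose 1) + (20 choose 2) + (20 choose 3) + (20 choose 4) + (20 choose 5) + (20 choose 6) + (20 choose 7)
     = 1 + 20 + 190 + 1140 + 4845 + 15504 + 38760 + 77520
     = 137980.

137980


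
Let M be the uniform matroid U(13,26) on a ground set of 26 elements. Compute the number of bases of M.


Bases of U(13,26) are all 13-element subsets of the 26-element ground set.
Number of bases = C(26,13).
C(26,13) = 10400600.

10400600


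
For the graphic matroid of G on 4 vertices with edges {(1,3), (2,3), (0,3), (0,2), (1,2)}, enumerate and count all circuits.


A circuit in a graphic matroid = edge set of a simple cycle.
G has 4 vertices and 5 edges.
Enumerating all minimal edge subsets forming cycles...
Total circuits found: 3.

3


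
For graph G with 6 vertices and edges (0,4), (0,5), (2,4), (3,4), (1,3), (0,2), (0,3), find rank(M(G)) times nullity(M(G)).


r(M) = |V| - c = 6 - 1 = 5.
nullity = |E| - r(M) = 7 - 5 = 2.
Product = 5 * 2 = 10.

10


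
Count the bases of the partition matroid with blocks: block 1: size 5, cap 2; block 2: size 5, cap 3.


A basis picks exactly ci elements from block i.
Number of bases = product of C(|Si|, ci).
= C(5,2) * C(5,3)
= 10 * 10
= 100.

100


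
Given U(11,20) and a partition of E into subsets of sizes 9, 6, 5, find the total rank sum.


r(Ai) = min(|Ai|, 11) for each part.
Sum = min(9,11) + min(6,11) + min(5,11)
    = 9 + 6 + 5
    = 20.

20


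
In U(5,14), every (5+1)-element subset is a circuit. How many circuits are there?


In U(5,14), circuits are the (6)-element subsets.
Any set of 6 elements is dependent, and removing any one element gives
an independent set of size 5, so it is a minimal dependent set.
Number of circuits = (14 choose 6) = 3003.

3003


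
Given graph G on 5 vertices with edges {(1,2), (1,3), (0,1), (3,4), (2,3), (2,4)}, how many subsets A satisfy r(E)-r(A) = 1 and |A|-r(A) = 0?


R(x,y) = sum over A in 2^E of x^(r(E)-r(A)) * y^(|A|-r(A)).
G has 5 vertices, 6 edges. r(E) = 4.
Enumerate all 2^6 = 64 subsets.
Count subsets with r(E)-r(A)=1 and |A|-r(A)=0: 18.

18


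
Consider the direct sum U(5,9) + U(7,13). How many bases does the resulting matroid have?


Bases of a direct sum M1 + M2: |B| = |B(M1)| * |B(M2)|.
|B(U(5,9))| = C(9,5) = 126.
|B(U(7,13))| = C(13,7) = 1716.
Total bases = 126 * 1716 = 216216.

216216


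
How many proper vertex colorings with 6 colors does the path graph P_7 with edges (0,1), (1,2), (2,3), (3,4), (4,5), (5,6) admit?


P(P_7, k) = k * (k-1)^(6).
P(6) = 6 * 5^6 = 6 * 15625 = 93750.

93750


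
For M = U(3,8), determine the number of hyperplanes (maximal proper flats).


Hyperplanes of U(3,8) are flats of rank 2.
In a uniform matroid, these are exactly the (2)-element subsets.
Count = (8 choose 2) = 28.

28


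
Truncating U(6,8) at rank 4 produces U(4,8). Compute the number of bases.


Truncating U(6,8) to rank 4 gives U(4,8).
Bases of U(4,8) are all 4-element subsets of 8 elements.
Number of bases = C(8,4) = 8! / (4! * 4!) = 70.

70


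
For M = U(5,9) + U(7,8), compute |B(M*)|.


(M1+M2)* = M1* + M2*.
M1* = U(4,9), bases: C(9,4) = 126.
M2* = U(1,8), bases: C(8,1) = 8.
|B(M*)| = 126 * 8 = 1008.

1008


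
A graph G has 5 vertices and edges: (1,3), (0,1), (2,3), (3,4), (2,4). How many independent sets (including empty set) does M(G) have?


An independent set in a graphic matroid is an acyclic edge subset.
G has 5 vertices and 5 edges.
Enumerate all 2^5 = 32 subsets, checking for acyclicity.
Total independent sets = 28.

28


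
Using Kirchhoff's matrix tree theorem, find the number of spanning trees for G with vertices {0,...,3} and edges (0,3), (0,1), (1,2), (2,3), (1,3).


By Kirchhoff's matrix tree theorem, the number of spanning trees equals
the determinant of any cofactor of the Laplacian matrix L.
G has 4 vertices and 5 edges.
Computing the (3 x 3) cofactor determinant gives 8.

8


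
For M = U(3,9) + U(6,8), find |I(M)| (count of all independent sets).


For a direct sum, |I(M1+M2)| = |I(M1)| * |I(M2)|.
|I(U(3,9))| = sum C(9,k) for k=0..3 = 130.
|I(U(6,8))| = sum C(8,k) for k=0..6 = 247.
Total = 130 * 247 = 32110.

32110


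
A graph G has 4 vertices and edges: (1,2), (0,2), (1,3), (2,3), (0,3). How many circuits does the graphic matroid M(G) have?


A circuit in a graphic matroid = edge set of a simple cycle.
G has 4 vertices and 5 edges.
Enumerating all minimal edge subsets forming cycles...
Total circuits found: 3.

3


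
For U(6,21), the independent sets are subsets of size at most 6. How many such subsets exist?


Independent sets of U(6,21) are all subsets of size <= 6.
Count = C(21,0) + C(21,1) + C(21,2) + C(21,3) + C(21,4) + C(21,5) + C(21,6)
     = 1 + 21 + 210 + 1330 + 5985 + 20349 + 54264
     = 82160.

82160


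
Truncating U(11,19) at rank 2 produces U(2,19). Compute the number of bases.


Truncating U(11,19) to rank 2 gives U(2,19).
Bases of U(2,19) are all 2-element subsets of 19 elements.
Number of bases = C(19,2) = (19 * 18) / (1 * 2) = 171.

171


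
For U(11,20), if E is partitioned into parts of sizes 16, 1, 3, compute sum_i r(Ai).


r(Ai) = min(|Ai|, 11) for each part.
Sum = min(16,11) + min(1,11) + min(3,11)
    = 11 + 1 + 3
    = 15.

15


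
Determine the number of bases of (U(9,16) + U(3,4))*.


(M1+M2)* = M1* + M2*.
M1* = U(7,16), bases: C(16,7) = 11440.
M2* = U(1,4), bases: C(4,1) = 4.
|B(M*)| = 11440 * 4 = 45760.

45760


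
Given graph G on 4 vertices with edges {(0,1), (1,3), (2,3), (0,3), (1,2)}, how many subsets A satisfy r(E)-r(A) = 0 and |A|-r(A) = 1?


R(x,y) = sum over A in 2^E of x^(r(E)-r(A)) * y^(|A|-r(A)).
G has 4 vertices, 5 edges. r(E) = 3.
Enumerate all 2^5 = 32 subsets.
Count subsets with r(E)-r(A)=0 and |A|-r(A)=1: 5.

5


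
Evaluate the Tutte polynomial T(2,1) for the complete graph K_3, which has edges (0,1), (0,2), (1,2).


T(K_3; x,y) = x^2 + x + y.
T(2,1) = 4 + 2 + 1 = 7.

7


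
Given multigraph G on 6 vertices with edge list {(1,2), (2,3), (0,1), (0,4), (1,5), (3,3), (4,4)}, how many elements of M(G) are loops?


In a graphic matroid, a loop is a self-loop edge (u,u) with rank 0.
Examining all 7 edges for self-loops...
Self-loops found: (3,3), (4,4)
Number of loops = 2.

2


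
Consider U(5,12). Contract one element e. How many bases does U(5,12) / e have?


Contracting e from U(5,12) gives U(4,11).
Bases of U(4,11) = C(11,4) = (11 * 10 * 9 * 8) / (1 * 2 * 3 * 4) = 330.

330


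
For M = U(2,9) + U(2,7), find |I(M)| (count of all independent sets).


For a direct sum, |I(M1+M2)| = |I(M1)| * |I(M2)|.
|I(U(2,9))| = sum C(9,k) for k=0..2 = 46.
|I(U(2,7))| = sum C(7,k) for k=0..2 = 29.
Total = 46 * 29 = 1334.

1334


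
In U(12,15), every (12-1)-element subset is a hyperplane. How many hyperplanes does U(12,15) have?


Hyperplanes of U(12,15) are flats of rank 11.
In a uniform matroid, these are exactly the (11)-element subsets.
Count = (15 choose 11) = 1365.

1365


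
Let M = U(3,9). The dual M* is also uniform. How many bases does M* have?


The dual of U(r,n) is U(n-r, n) = U(6,9).
Bases of U(6,9) are all (6)-element subsets.
|B(M*)| = C(9,6) = 84.

84


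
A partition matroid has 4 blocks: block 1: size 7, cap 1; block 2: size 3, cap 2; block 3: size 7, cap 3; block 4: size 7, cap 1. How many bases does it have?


A basis picks exactly ci elements from block i.
Number of bases = product of C(|Si|, ci).
= C(7,1) * C(3,2) * C(7,3) * C(7,1)
= 7 * 3 * 35 * 7
= 5145.

5145


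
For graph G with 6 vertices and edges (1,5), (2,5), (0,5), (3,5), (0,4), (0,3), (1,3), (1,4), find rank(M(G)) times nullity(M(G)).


r(M) = |V| - c = 6 - 1 = 5.
nullity = |E| - r(M) = 8 - 5 = 3.
Product = 5 * 3 = 15.

15


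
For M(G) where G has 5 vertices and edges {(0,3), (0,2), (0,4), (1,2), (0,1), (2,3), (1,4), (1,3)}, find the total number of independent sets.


An independent set in a graphic matroid is an acyclic edge subset.
G has 5 vertices and 8 edges.
Enumerate all 2^8 = 256 subsets, checking for acyclicity.
Total independent sets = 128.

128


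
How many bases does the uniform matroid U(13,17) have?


Bases of U(13,17) are all 13-element subsets of the 17-element ground set.
Number of bases = C(17,13).
(17 choose 13) = 2380.

2380


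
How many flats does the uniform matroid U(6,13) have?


Flats of U(6,13): every subset of size < 6 is a flat, plus E itself.
Count = (13 choose 0) + (13 choose 1) + (13 choose 2) + (13 choose 3) + (13 choose 4) + (13 choose 5) + 1
     = 1 + 13 + 78 + 286 + 715 + 1287 + 1
     = 2381.

2381


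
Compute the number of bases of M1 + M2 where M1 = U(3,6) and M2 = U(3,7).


Bases of a direct sum M1 + M2: |B| = |B(M1)| * |B(M2)|.
|B(U(3,6))| = C(6,3) = 20.
|B(U(3,7))| = C(7,3) = 35.
Total bases = 20 * 35 = 700.

700


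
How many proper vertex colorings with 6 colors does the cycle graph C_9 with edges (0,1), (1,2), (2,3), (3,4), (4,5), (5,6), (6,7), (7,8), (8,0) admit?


P(C_9, k) = (k-1)^9 + (-1)^9*(k-1).
P(6) = (5)^9 - 5
= 1953125 - 5 = 1953120.

1953120


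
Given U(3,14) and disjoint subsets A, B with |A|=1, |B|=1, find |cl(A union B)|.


|A union B| = 1 + 1 = 2 (disjoint).
In U(3,14), cl(S) = S if |S| < 3, else cl(S) = E.
Since 2 < 3, cl(A union B) = A union B.
|cl(A union B)| = 2.

2


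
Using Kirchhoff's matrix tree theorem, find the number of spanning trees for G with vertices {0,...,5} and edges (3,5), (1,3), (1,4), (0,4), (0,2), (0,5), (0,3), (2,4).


By Kirchhoff's matrix tree theorem, the number of spanning trees equals
the determinant of any cofactor of the Laplacian matrix L.
G has 6 vertices and 8 edges.
Computing the (5 x 5) cofactor determinant gives 30.

30


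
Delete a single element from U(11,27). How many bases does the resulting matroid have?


Deleting e from U(11,27) gives U(11,26) since n > r.
Bases of U(11,26) = C(26,11) = 26! / (11! * 15!) = 7726160.

7726160


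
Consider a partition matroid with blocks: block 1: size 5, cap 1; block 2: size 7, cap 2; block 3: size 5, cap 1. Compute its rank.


Rank of a partition matroid = sum of min(|Si|, ci) for each block.
= min(5,1) + min(7,2) + min(5,1)
= 1 + 2 + 1
= 4.

4


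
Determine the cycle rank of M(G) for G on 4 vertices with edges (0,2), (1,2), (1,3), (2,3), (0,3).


Cycle rank (nullity) = |E| - r(M) = |E| - (|V| - c).
|E| = 5, |V| = 4, c = 1.
Nullity = 5 - (4 - 1) = 5 - 3 = 2.

2


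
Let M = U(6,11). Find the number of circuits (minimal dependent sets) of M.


In U(6,11), circuits are the (7)-element subsets.
Any set of 7 elements is dependent, and removing any one element gives
an independent set of size 6, so it is a minimal dependent set.
Number of circuits = (11 choose 7) = 330.

330


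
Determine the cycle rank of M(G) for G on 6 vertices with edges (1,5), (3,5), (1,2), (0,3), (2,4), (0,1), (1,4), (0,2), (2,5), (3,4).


Cycle rank (nullity) = |E| - r(M) = |E| - (|V| - c).
|E| = 10, |V| = 6, c = 1.
Nullity = 10 - (6 - 1) = 10 - 5 = 5.

5


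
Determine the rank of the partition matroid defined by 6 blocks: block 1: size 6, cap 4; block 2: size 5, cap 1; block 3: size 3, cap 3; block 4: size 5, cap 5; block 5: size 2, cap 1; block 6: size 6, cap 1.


Rank of a partition matroid = sum of min(|Si|, ci) for each block.
= min(6,4) + min(5,1) + min(3,3) + min(5,5) + min(2,1) + min(6,1)
= 4 + 1 + 3 + 5 + 1 + 1
= 15.

15


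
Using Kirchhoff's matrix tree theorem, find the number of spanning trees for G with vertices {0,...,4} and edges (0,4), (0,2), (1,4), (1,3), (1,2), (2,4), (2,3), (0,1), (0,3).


By Kirchhoff's matrix tree theorem, the number of spanning trees equals
the determinant of any cofactor of the Laplacian matrix L.
G has 5 vertices and 9 edges.
Computing the (4 x 4) cofactor determinant gives 75.

75


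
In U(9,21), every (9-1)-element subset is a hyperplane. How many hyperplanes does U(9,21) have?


Hyperplanes of U(9,21) are flats of rank 8.
In a uniform matroid, these are exactly the (8)-element subsets.
Count = C(21,8) = 21! / (8! * 13!) = 203490.

203490


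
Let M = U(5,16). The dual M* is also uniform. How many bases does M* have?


The dual of U(r,n) is U(n-r, n) = U(11,16).
Bases of U(11,16) are all (11)-element subsets.
|B(M*)| = (16 choose 11) = 4368.

4368


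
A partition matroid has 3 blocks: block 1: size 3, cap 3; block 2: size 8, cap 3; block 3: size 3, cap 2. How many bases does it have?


A basis picks exactly ci elements from block i.
Number of bases = product of C(|Si|, ci).
= C(3,3) * C(8,3) * C(3,2)
= 1 * 56 * 3
= 168.

168


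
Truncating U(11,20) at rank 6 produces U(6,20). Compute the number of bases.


Truncating U(11,20) to rank 6 gives U(6,20).
Bases of U(6,20) are all 6-element subsets of 20 elements.
Number of bases = C(20,6) = 38760.

38760


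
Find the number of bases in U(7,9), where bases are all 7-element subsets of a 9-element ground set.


Bases of U(7,9) are all 7-element subsets of the 9-element ground set.
Number of bases = C(9,7).
(9 choose 7) = 36.

36


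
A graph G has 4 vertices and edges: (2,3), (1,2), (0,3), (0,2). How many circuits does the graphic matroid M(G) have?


A circuit in a graphic matroid = edge set of a simple cycle.
G has 4 vertices and 4 edges.
Enumerating all minimal edge subsets forming cycles...
Total circuits found: 1.

1


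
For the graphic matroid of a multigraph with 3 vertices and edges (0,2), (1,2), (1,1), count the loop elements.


In a graphic matroid, a loop is a self-loop edge (u,u) with rank 0.
Examining all 3 edges for self-loops...
Self-loops found: (1,1)
Number of loops = 1.

1


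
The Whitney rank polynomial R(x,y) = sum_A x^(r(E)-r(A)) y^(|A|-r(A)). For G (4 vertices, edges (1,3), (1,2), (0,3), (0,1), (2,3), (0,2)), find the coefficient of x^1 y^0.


R(x,y) = sum over A in 2^E of x^(r(E)-r(A)) * y^(|A|-r(A)).
G has 4 vertices, 6 edges. r(E) = 3.
Enumerate all 2^6 = 64 subsets.
Count subsets with r(E)-r(A)=1 and |A|-r(A)=0: 15.

15


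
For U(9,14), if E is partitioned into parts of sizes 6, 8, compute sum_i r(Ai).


r(Ai) = min(|Ai|, 9) for each part.
Sum = min(6,9) + min(8,9)
    = 6 + 8
    = 14.

14


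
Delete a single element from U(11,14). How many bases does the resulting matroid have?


Deleting e from U(11,14) gives U(11,13) since n > r.
Bases of U(11,13) = (13 choose 11) = 78.

78


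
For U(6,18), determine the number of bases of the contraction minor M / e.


Contracting e from U(6,18) gives U(5,17).
Bases of U(5,17) = C(17,5) = 17! / (5! * 12!) = 6188.

6188


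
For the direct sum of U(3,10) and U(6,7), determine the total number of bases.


Bases of a direct sum M1 + M2: |B| = |B(M1)| * |B(M2)|.
|B(U(3,10))| = C(10,3) = 120.
|B(U(6,7))| = C(7,6) = 7.
Total bases = 120 * 7 = 840.

840


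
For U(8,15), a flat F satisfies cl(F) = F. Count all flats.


Flats of U(8,15): every subset of size < 8 is a flat, plus E itself.
Count = (15 choose 0) + (15 choose 1) + (15 choose 2) + (15 choose 3) + (15 choose 4) + (15 choose 5) + (15 choose 6) + (15 choose 7) + 1
     = 1 + 15 + 105 + 455 + 1365 + 3003 + 5005 + 6435 + 1
     = 16385.

16385


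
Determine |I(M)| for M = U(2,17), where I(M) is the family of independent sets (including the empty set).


Independent sets of U(2,17) are all subsets of size <= 2.
Count = C(17,0) + C(17,1) + C(17,2)
     = 1 + 17 + 136
     = 154.

154


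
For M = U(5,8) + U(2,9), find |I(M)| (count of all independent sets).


For a direct sum, |I(M1+M2)| = |I(M1)| * |I(M2)|.
|I(U(5,8))| = sum C(8,k) for k=0..5 = 219.
|I(U(2,9))| = sum C(9,k) for k=0..2 = 46.
Total = 219 * 46 = 10074.

10074


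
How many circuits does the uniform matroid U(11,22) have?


In U(11,22), circuits are the (12)-element subsets.
Any set of 12 elements is dependent, and removing any one element gives
an independent set of size 11, so it is a minimal dependent set.
Number of circuits = C(22,12) = 646646.

646646


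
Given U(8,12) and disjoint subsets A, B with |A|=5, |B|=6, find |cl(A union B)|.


|A union B| = 5 + 6 = 11 (disjoint).
In U(8,12), cl(S) = S if |S| < 8, else cl(S) = E.
Since 11 >= 8, cl(A union B) = E.
|cl(A union B)| = 12.

12


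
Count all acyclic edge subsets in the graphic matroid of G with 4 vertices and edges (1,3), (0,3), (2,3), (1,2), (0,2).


An independent set in a graphic matroid is an acyclic edge subset.
G has 4 vertices and 5 edges.
Enumerate all 2^5 = 32 subsets, checking for acyclicity.
Total independent sets = 24.

24


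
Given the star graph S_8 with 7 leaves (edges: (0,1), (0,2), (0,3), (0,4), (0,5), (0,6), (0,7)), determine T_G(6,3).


A star on 8 vertices is a tree with 7 edges.
T(x,y) = x^(7) for any tree.
T(6,3) = 6^7 = 279936.

279936


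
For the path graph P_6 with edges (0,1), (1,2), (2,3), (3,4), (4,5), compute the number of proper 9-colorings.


P(P_6, k) = k * (k-1)^(5).
P(9) = 9 * 8^5 = 9 * 32768 = 294912.

294912


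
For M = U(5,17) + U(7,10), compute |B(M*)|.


(M1+M2)* = M1* + M2*.
M1* = U(12,17), bases: C(17,12) = 6188.
M2* = U(3,10), bases: C(10,3) = 120.
|B(M*)| = 6188 * 120 = 742560.

742560


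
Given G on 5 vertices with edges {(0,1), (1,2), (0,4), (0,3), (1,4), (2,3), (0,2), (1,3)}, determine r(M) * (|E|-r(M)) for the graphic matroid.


r(M) = |V| - c = 5 - 1 = 4.
nullity = |E| - r(M) = 8 - 4 = 4.
Product = 4 * 4 = 16.

16


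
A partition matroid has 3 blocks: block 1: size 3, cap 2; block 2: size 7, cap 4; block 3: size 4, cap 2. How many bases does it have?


A basis picks exactly ci elements from block i.
Number of bases = product of C(|Si|, ci).
= C(3,2) * C(7,4) * C(4,2)
= 3 * 35 * 6
= 630.

630


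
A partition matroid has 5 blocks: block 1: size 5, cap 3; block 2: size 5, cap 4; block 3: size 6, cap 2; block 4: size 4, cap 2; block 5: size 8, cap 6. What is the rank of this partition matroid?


Rank of a partition matroid = sum of min(|Si|, ci) for each block.
= min(5,3) + min(5,4) + min(6,2) + min(4,2) + min(8,6)
= 3 + 4 + 2 + 2 + 6
= 17.

17


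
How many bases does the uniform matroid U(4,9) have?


Bases of U(4,9) are all 4-element subsets of the 9-element ground set.
Number of bases = C(9,4).
C(9,4) = (9 * 8 * 7 * 6) / (1 * 2 * 3 * 4) = 126.

126


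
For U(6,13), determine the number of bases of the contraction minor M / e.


Contracting e from U(6,13) gives U(5,12).
Bases of U(5,12) = C(12,5) = 792.

792


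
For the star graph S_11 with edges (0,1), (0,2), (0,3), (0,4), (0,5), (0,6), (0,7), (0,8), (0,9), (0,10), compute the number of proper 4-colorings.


P(tree, k) = k * (k-1)^(10) for any tree on 11 vertices.
P(4) = 4 * 3^10 = 4 * 59049 = 236196.

236196


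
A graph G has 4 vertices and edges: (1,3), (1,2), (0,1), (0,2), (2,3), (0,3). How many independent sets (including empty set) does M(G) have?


An independent set in a graphic matroid is an acyclic edge subset.
G has 4 vertices and 6 edges.
Enumerate all 2^6 = 64 subsets, checking for acyclicity.
Total independent sets = 38.

38


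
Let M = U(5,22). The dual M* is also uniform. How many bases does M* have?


The dual of U(r,n) is U(n-r, n) = U(17,22).
Bases of U(17,22) are all (17)-element subsets.
|B(M*)| = C(22,17) = 26334.

26334


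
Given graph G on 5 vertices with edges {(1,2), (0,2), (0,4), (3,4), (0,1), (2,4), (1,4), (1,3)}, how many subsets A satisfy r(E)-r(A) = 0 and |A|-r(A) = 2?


R(x,y) = sum over A in 2^E of x^(r(E)-r(A)) * y^(|A|-r(A)).
G has 5 vertices, 8 edges. r(E) = 4.
Enumerate all 2^8 = 256 subsets.
Count subsets with r(E)-r(A)=0 and |A|-r(A)=2: 27.

27


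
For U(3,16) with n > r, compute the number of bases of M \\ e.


Deleting e from U(3,16) gives U(3,15) since n > r.
Bases of U(3,15) = C(15,3) = (15 * 14 * 13) / (1 * 2 * 3) = 455.

455


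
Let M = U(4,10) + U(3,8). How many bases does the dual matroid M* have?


(M1+M2)* = M1* + M2*.
M1* = U(6,10), bases: C(10,6) = 210.
M2* = U(5,8), bases: C(8,5) = 56.
|B(M*)| = 210 * 56 = 11760.

11760


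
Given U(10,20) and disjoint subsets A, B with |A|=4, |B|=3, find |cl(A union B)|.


|A union B| = 4 + 3 = 7 (disjoint).
In U(10,20), cl(S) = S if |S| < 10, else cl(S) = E.
Since 7 < 10, cl(A union B) = A union B.
|cl(A union B)| = 7.

7


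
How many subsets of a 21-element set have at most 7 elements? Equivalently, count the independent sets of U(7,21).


Independent sets of U(7,21) are all subsets of size <= 7.
Count = (21 choose 0) + (21 choose 1) + (21 choose 2) + (21 choose 3) + (21 choose 4) + (21 choose 5) + (21 choose 6) + (21 choose 7)
     = 1 + 21 + 210 + 1330 + 5985 + 20349 + 54264 + 116280
     = 198440.

198440


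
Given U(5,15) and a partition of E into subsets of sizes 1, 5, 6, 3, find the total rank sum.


r(Ai) = min(|Ai|, 5) for each part.
Sum = min(1,5) + min(5,5) + min(6,5) + min(3,5)
    = 1 + 5 + 5 + 3
    = 14.

14


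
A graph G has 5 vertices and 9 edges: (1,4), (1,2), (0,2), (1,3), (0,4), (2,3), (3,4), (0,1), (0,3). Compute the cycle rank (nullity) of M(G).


Cycle rank (nullity) = |E| - r(M) = |E| - (|V| - c).
|E| = 9, |V| = 5, c = 1.
Nullity = 9 - (5 - 1) = 9 - 4 = 5.

5


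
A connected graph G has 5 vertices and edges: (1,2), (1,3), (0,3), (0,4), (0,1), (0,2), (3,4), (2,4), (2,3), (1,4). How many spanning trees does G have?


By Kirchhoff's matrix tree theorem, the number of spanning trees equals
the determinant of any cofactor of the Laplacian matrix L.
G has 5 vertices and 10 edges.
Computing the (4 x 4) cofactor determinant gives 125.

125


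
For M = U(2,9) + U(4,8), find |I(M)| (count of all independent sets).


For a direct sum, |I(M1+M2)| = |I(M1)| * |I(M2)|.
|I(U(2,9))| = sum C(9,k) for k=0..2 = 46.
|I(U(4,8))| = sum C(8,k) for k=0..4 = 163.
Total = 46 * 163 = 7498.

7498


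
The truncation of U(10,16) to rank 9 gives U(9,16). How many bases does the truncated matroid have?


Truncating U(10,16) to rank 9 gives U(9,16).
Bases of U(9,16) are all 9-element subsets of 16 elements.
Number of bases = C(16,9) = 11440.

11440


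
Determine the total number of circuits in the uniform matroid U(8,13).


In U(8,13), circuits are the (9)-element subsets.
Any set of 9 elements is dependent, and removing any one element gives
an independent set of size 8, so it is a minimal dependent set.
Number of circuits = (13 choose 9) = 715.

715


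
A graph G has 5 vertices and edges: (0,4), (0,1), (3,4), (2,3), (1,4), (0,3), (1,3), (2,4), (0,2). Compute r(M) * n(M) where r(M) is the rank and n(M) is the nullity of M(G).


r(M) = |V| - c = 5 - 1 = 4.
nullity = |E| - r(M) = 9 - 4 = 5.
Product = 4 * 5 = 20.

20


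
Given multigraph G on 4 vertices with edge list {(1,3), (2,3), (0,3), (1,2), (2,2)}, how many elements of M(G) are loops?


In a graphic matroid, a loop is a self-loop edge (u,u) with rank 0.
Examining all 5 edges for self-loops...
Self-loops found: (2,2)
Number of loops = 1.

1


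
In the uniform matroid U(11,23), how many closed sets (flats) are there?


Flats of U(11,23): every subset of size < 11 is a flat, plus E itself.
Count = C(23,0) + C(23,1) + C(23,2) + C(23,3) + C(23,4) + C(23,5) + C(23,6) + C(23,7) + C(23,8) + C(23,9) + C(23,10) + 1
     = 1 + 23 + 253 + 1771 + 8855 + 33649 + 100947 + 245157 + 490314 + 817190 + 1144066 + 1
     = 2842227.

2842227


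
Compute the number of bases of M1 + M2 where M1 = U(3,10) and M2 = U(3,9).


Bases of a direct sum M1 + M2: |B| = |B(M1)| * |B(M2)|.
|B(U(3,10))| = C(10,3) = 120.
|B(U(3,9))| = C(9,3) = 84.
Total bases = 120 * 84 = 10080.

10080


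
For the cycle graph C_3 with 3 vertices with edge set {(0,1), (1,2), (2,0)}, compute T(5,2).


T(C_3; x,y) = x + x^2 + ... + x^(2) + y.
T(5,2) = 5^1 + 5^2 + 2
= 5 + 25 + 2
= 32.

32


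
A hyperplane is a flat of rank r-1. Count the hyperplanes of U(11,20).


Hyperplanes of U(11,20) are flats of rank 10.
In a uniform matroid, these are exactly the (10)-element subsets.
Count = (20 choose 10) = 184756.

184756


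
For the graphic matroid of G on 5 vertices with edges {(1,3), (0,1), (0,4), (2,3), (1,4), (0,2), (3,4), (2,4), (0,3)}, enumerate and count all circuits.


A circuit in a graphic matroid = edge set of a simple cycle.
G has 5 vertices and 9 edges.
Enumerating all minimal edge subsets forming cycles...
Total circuits found: 22.

22


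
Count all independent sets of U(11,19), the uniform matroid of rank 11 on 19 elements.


Independent sets of U(11,19) are all subsets of size <= 11.
Count = (19 choose 0) + (19 choose 1) + (19 choose 2) + (19 choose 3) + (19 choose 4) + (19 choose 5) + (19 choose 6) + (19 choose 7) + (19 choose 8) + (19 choose 9) + (19 choose 10) + (19 choose 11)
     = 1 + 19 + 171 + 969 + 3876 + 11628 + 27132 + 50388 + 75582 + 92378 + 92378 + 75582
     = 430104.

430104


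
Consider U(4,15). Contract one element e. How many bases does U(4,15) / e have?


Contracting e from U(4,15) gives U(3,14).
Bases of U(3,14) = C(14,3) = (14 * 13 * 12) / (1 * 2 * 3) = 364.

364


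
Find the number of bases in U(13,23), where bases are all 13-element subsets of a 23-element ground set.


Bases of U(13,23) are all 13-element subsets of the 23-element ground set.
Number of bases = C(23,13).
(23 choose 13) = 1144066.

1144066


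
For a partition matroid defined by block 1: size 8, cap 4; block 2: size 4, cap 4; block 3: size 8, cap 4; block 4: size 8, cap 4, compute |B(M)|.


A basis picks exactly ci elements from block i.
Number of bases = product of C(|Si|, ci).
= C(8,4) * C(4,4) * C(8,4) * C(8,4)
= 70 * 1 * 70 * 70
= 343000.

343000


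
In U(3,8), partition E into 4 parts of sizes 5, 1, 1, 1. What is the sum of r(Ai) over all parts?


r(Ai) = min(|Ai|, 3) for each part.
Sum = min(5,3) + min(1,3) + min(1,3) + min(1,3)
    = 3 + 1 + 1 + 1
    = 6.

6


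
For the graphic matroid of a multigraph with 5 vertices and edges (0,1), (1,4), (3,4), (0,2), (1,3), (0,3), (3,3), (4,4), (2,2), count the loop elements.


In a graphic matroid, a loop is a self-loop edge (u,u) with rank 0.
Examining all 9 edges for self-loops...
Self-loops found: (3,3), (4,4), (2,2)
Number of loops = 3.

3


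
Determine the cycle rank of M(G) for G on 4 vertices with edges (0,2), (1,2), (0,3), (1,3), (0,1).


Cycle rank (nullity) = |E| - r(M) = |E| - (|V| - c).
|E| = 5, |V| = 4, c = 1.
Nullity = 5 - (4 - 1) = 5 - 3 = 2.

2


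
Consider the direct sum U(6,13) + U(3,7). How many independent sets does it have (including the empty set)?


For a direct sum, |I(M1+M2)| = |I(M1)| * |I(M2)|.
|I(U(6,13))| = sum C(13,k) for k=0..6 = 4096.
|I(U(3,7))| = sum C(7,k) for k=0..3 = 64.
Total = 4096 * 64 = 262144.

262144


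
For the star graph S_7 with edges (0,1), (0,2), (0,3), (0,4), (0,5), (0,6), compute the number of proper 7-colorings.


P(tree, k) = k * (k-1)^(6) for any tree on 7 vertices.
P(7) = 7 * 6^6 = 7 * 46656 = 326592.

326592


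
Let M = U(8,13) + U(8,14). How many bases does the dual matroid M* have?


(M1+M2)* = M1* + M2*.
M1* = U(5,13), bases: C(13,5) = 1287.
M2* = U(6,14), bases: C(14,6) = 3003.
|B(M*)| = 1287 * 3003 = 3864861.

3864861


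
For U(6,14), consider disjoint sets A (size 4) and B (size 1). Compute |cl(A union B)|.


|A union B| = 4 + 1 = 5 (disjoint).
In U(6,14), cl(S) = S if |S| < 6, else cl(S) = E.
Since 5 < 6, cl(A union B) = A union B.
|cl(A union B)| = 5.

5


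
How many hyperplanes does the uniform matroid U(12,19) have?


Hyperplanes of U(12,19) are flats of rank 11.
In a uniform matroid, these are exactly the (11)-element subsets.
Count = (19 choose 11) = 75582.

75582


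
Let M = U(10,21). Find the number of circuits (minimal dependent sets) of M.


In U(10,21), circuits are the (11)-element subsets.
Any set of 11 elements is dependent, and removing any one element gives
an independent set of size 10, so it is a minimal dependent set.
Number of circuits = C(21,11) = 21! / (11! * 10!) = 352716.

352716


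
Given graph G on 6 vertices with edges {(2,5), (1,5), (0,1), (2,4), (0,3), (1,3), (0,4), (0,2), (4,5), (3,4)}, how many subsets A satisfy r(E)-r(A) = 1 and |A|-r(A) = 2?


R(x,y) = sum over A in 2^E of x^(r(E)-r(A)) * y^(|A|-r(A)).
G has 6 vertices, 10 edges. r(E) = 5.
Enumerate all 2^10 = 1024 subsets.
Count subsets with r(E)-r(A)=1 and |A|-r(A)=2: 34.

34


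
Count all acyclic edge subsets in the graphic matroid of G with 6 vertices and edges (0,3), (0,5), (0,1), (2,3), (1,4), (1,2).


An independent set in a graphic matroid is an acyclic edge subset.
G has 6 vertices and 6 edges.
Enumerate all 2^6 = 64 subsets, checking for acyclicity.
Total independent sets = 60.

60


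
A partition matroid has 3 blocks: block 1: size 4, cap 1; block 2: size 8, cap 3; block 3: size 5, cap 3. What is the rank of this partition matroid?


Rank of a partition matroid = sum of min(|Si|, ci) for each block.
= min(4,1) + min(8,3) + min(5,3)
= 1 + 3 + 3
= 7.

7


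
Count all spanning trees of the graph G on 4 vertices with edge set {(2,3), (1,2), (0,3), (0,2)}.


By Kirchhoff's matrix tree theorem, the number of spanning trees equals
the determinant of any cofactor of the Laplacian matrix L.
G has 4 vertices and 4 edges.
Computing the (3 x 3) cofactor determinant gives 3.

3


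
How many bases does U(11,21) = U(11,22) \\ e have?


Deleting e from U(11,22) gives U(11,21) since n > r.
Bases of U(11,21) = C(21,11) = 352716.

352716


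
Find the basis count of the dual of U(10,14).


The dual of U(r,n) is U(n-r, n) = U(4,14).
Bases of U(4,14) are all (4)-element subsets.
|B(M*)| = C(14,4) = (14 * 13 * 12 * 11) / (1 * 2 * 3 * 4) = 1001.

1001


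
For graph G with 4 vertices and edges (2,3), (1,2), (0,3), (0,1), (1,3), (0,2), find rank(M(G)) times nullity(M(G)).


r(M) = |V| - c = 4 - 1 = 3.
nullity = |E| - r(M) = 6 - 3 = 3.
Product = 3 * 3 = 9.

9


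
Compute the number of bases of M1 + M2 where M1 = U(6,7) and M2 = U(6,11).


Bases of a direct sum M1 + M2: |B| = |B(M1)| * |B(M2)|.
|B(U(6,7))| = C(7,6) = 7.
|B(U(6,11))| = C(11,6) = 462.
Total bases = 7 * 462 = 3234.

3234


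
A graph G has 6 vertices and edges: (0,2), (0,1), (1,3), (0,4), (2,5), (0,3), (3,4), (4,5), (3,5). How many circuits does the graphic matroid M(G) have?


A circuit in a graphic matroid = edge set of a simple cycle.
G has 6 vertices and 9 edges.
Enumerating all minimal edge subsets forming cycles...
Total circuits found: 12.

12


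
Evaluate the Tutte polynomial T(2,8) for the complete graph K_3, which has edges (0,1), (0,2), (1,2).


T(K_3; x,y) = x^2 + x + y.
T(2,8) = 4 + 2 + 8 = 14.

14


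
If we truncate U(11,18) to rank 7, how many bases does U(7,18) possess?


Truncating U(11,18) to rank 7 gives U(7,18).
Bases of U(7,18) are all 7-element subsets of 18 elements.
Number of bases = C(18,7) = 31824.

31824
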